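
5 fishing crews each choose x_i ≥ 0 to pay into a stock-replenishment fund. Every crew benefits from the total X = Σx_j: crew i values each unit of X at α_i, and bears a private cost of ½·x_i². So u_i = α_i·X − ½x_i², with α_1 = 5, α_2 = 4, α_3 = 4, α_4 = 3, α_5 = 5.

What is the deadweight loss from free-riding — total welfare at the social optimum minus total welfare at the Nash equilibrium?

707

Crew i's FOC: ∂u_i/∂x_i = α_i − x_i = 0, so x_i* = α_i.
NE contributions = (5, 4, 4, 3, 5); X = 21.
W^NE = (Σα)·X − ½Σα_i² = 21² − ½·91 = 395.5.
Planner sets x_i = Σα_j = 21 for every i, so X^SO = 5·21 = 105.
W^SO = (Σα)·X^SO − ½·5·(Σα)² = (5/2)·21² = 1102.5.
Deadweight loss = W^SO − W^NE = 707.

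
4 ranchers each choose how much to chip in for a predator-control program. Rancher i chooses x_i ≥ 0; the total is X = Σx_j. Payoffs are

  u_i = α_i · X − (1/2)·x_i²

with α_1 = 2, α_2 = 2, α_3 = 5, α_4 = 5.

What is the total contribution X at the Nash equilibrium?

14

Rancher i's FOC: ∂u_i/∂x_i = α_i − x_i = 0, so x_i* = α_i.
NE contributions = (2, 2, 5, 5); X = 14.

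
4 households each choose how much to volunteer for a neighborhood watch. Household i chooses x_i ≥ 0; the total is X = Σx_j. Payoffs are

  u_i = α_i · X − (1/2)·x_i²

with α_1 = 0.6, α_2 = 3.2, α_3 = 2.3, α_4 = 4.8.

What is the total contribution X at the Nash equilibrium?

Household i's FOC: ∂u_i/∂x_i = α_i − x_i = 0, so x_i* = α_i.
NE contributions = (0.6, 3.2, 2.3, 4.8); X = 10.9.

10.9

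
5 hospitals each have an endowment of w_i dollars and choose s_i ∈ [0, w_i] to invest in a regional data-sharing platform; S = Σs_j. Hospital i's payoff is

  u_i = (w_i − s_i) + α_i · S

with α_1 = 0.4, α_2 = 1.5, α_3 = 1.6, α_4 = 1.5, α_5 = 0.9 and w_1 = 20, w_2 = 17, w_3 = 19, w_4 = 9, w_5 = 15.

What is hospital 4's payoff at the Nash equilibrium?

67.5

∂u_i/∂s_i = α_i − 1, so hospital i contributes w_i if α_i > 1, else 0.
α_i > 1 for i ∈ {2, 3, 4}; NE contributions (0, 17, 19, 9, 0), S = 45.
u_4 = (9 − 9) + 1.5·45 = 67.5.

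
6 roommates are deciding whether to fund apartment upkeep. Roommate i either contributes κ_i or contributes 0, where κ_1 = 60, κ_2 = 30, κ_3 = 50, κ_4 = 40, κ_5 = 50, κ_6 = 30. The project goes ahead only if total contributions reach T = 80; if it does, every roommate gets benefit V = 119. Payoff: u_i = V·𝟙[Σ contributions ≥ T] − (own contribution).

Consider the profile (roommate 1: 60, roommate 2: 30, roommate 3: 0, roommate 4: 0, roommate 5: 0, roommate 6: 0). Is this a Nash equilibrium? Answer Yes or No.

Total = 90 ≥ 80: provided.
Roommate 1 (pledges 60, payoff 59): dropping to 0 → total 30, payoff 0. No gain.
Roommate 2 (pledges 30, payoff 89): dropping to 0 → total 60, payoff 0. No gain.
Roommate 3 (pledges 0, payoff 119): pledging 50 → total 140, payoff 69. No gain.
Roommate 4 (pledges 0, payoff 119): pledging 40 → total 130, payoff 79. No gain.
Roommate 5 (pledges 0, payoff 119): pledging 50 → total 140, payoff 69. No gain.
Roommate 6 (pledges 0, payoff 119): pledging 30 → total 120, payoff 89. No gain.

Yes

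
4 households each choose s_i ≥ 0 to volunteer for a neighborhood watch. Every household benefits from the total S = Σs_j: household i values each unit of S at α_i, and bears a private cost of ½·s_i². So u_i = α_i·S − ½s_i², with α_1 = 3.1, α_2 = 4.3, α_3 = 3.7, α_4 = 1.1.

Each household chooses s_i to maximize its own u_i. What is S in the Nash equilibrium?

Household i's FOC: ∂u_i/∂s_i = α_i − s_i = 0, so s_i* = α_i.
NE contributions = (3.1, 4.3, 3.7, 1.1); S = 12.2.

12.2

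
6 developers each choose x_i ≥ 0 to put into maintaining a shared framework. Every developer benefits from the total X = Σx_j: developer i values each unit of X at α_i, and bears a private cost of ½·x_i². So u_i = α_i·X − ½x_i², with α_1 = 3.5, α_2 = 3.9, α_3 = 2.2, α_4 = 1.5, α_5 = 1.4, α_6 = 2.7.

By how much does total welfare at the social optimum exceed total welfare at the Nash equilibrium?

483.98

Developer i's FOC: ∂u_i/∂x_i = α_i − x_i = 0, so x_i* = α_i.
NE contributions = (3.5, 3.9, 2.2, 1.5, 1.4, 2.7); X = 15.2.
W^NE = (Σα)·X − ½Σα_i² = 15.2² − ½·43.8 = 209.14.
Planner sets x_i = Σα_j = 15.2 for every i, so X^SO = 6·15.2 = 91.2.
W^SO = (Σα)·X^SO − ½·6·(Σα)² = (6/2)·15.2² = 693.12.
Deadweight loss = W^SO − W^NE = 483.98.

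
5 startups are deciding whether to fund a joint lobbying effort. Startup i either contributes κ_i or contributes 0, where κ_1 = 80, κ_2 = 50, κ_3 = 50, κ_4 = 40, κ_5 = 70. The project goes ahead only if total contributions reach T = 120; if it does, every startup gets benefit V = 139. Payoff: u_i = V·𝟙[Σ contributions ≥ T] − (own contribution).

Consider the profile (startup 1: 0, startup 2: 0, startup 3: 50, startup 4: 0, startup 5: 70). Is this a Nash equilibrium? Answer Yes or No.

Total = 120 ≥ 120: provided.
Startup 1 (pledges 0, payoff 139): pledging 80 → total 200, payoff 59. No gain.
Startup 2 (pledges 0, payoff 139): pledging 50 → total 170, payoff 89. No gain.
Startup 3 (pledges 50, payoff 89): dropping to 0 → total 70, payoff 0. No gain.
Startup 4 (pledges 0, payoff 139): pledging 40 → total 160, payoff 99. No gain.
Startup 5 (pledges 70, payoff 69): dropping to 0 → total 50, payoff 0. No gain.

Yes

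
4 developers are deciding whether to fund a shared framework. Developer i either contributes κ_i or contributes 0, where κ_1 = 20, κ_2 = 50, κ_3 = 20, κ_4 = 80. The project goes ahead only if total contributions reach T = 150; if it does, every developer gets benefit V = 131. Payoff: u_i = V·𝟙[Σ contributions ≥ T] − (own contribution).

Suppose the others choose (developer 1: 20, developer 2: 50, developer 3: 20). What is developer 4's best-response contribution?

80

Others' total = 90. Contributing 80 brings total to 170 ≥ 150: gain V − κ_4 = 51.
Best response: 80.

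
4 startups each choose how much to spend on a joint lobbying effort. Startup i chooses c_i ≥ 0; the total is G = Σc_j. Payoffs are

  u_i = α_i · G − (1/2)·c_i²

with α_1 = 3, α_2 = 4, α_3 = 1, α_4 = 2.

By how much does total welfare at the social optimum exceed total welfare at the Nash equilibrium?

Startup i's FOC: ∂u_i/∂c_i = α_i − c_i = 0, so c_i* = α_i.
NE contributions = (3, 4, 1, 2); G = 10.
W^NE = (Σα)·G − ½Σα_i² = 10² − ½·30 = 85.
Planner sets c_i = Σα_j = 10 for every i, so G^SO = 4·10 = 40.
W^SO = (Σα)·G^SO − ½·4·(Σα)² = (4/2)·10² = 200.
Deadweight loss = W^SO − W^NE = 115.

115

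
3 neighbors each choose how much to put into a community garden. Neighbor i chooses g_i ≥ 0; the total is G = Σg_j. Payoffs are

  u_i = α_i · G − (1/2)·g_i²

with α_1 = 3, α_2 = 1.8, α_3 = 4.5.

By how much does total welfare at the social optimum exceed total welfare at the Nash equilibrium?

Neighbor i's FOC: ∂u_i/∂g_i = α_i − g_i = 0, so g_i* = α_i.
NE contributions = (3, 1.8, 4.5); G = 9.3.
W^NE = (Σα)·G − ½Σα_i² = 9.3² − ½·32.49 = 70.245.
Planner sets g_i = Σα_j = 9.3 for every i, so G^SO = 3·9.3 = 27.9.
W^SO = (Σα)·G^SO − ½·3·(Σα)² = (3/2)·9.3² = 129.735.
Deadweight loss = W^SO − W^NE = 59.49.

59.49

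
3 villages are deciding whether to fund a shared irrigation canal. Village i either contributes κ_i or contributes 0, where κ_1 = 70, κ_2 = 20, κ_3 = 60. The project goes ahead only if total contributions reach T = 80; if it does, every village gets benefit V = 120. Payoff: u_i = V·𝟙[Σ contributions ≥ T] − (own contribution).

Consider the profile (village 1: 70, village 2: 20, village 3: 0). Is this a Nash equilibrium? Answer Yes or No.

Total = 90 ≥ 80: provided.
Village 1 (pledges 70, payoff 50): dropping to 0 → total 20, payoff 0. No gain.
Village 2 (pledges 20, payoff 100): dropping to 0 → total 70, payoff 0. No gain.
Village 3 (pledges 0, payoff 120): pledging 60 → total 150, payoff 60. No gain.

Yes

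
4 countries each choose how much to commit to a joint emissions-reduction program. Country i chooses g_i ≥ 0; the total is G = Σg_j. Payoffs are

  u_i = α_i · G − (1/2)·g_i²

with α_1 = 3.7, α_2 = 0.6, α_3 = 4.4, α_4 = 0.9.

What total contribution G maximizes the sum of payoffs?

Planner FOC: ∂(Σu_j)/∂g_i = (Σα_j) − g_i = 0, so g_i^SO = Σα_j = 9.6 for every i; G^SO = 38.4.

38.4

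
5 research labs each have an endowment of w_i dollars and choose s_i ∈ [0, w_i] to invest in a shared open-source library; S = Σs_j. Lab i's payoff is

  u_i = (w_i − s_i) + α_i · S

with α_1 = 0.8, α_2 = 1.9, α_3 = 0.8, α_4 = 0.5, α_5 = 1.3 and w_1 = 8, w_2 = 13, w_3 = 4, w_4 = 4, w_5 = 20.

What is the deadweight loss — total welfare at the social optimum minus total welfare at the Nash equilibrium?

∂u_i/∂s_i = α_i − 1, so lab i contributes w_i if α_i > 1, else 0.
α_i > 1 for i ∈ {2, 5}; NE contributions (0, 13, 0, 0, 20), S = 33.
W^NE = Σw_i − S^NE + (Σα_i)·S^NE = 49 + 4.3·33 = 190.9.
Planner: ∂(Σu_j)/∂s_i = Σα_j − 1 = 4.3 > 0, so everyone contributes w_i; S^SO = 49, W^SO = 49 + 4.3·49 = 259.7.
Deadweight loss = 68.8.

68.8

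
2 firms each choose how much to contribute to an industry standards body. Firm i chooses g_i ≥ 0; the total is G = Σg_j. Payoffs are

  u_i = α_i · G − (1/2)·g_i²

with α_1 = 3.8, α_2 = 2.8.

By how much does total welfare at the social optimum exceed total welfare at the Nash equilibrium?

Firm i's FOC: ∂u_i/∂g_i = α_i − g_i = 0, so g_i* = α_i.
NE contributions = (3.8, 2.8); G = 6.6.
W^NE = (Σα)·G − ½Σα_i² = 6.6² − ½·22.28 = 32.42.
Planner sets g_i = Σα_j = 6.6 for every i, so G^SO = 2·6.6 = 13.2.
W^SO = (Σα)·G^SO − ½·2·(Σα)² = (2/2)·6.6² = 43.56.
Deadweight loss = W^SO − W^NE = 11.14.

11.14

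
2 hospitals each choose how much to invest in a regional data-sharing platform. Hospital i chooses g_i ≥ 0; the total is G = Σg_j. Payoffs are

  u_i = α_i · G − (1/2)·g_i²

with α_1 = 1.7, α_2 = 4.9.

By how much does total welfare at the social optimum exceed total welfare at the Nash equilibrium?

Hospital i's FOC: ∂u_i/∂g_i = α_i − g_i = 0, so g_i* = α_i.
NE contributions = (1.7, 4.9); G = 6.6.
W^NE = (Σα)·G − ½Σα_i² = 6.6² − ½·26.9 = 30.11.
Planner sets g_i = Σα_j = 6.6 for every i, so G^SO = 2·6.6 = 13.2.
W^SO = (Σα)·G^SO − ½·2·(Σα)² = (2/2)·6.6² = 43.56.
Deadweight loss = W^SO − W^NE = 13.45.

13.45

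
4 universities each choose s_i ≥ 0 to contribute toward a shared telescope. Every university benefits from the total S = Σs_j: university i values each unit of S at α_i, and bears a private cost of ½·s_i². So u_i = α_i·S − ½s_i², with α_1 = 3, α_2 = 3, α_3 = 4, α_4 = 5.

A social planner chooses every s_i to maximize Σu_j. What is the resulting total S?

Planner FOC: ∂(Σu_j)/∂s_i = (Σα_j) − s_i = 0, so s_i^SO = Σα_j = 15 for every i; S^SO = 60.

60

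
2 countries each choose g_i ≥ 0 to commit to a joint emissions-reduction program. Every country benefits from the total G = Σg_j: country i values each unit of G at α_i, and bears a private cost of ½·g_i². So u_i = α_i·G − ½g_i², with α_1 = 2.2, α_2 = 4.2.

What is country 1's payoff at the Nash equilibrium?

11.66

Country i's FOC: ∂u_i/∂g_i = α_i − g_i = 0, so g_i* = α_i.
NE contributions = (2.2, 4.2); G = 6.4.
u_1 = α_1·G − ½·(g_1)² = 2.2·6.4 − ½·2.2² = 11.66.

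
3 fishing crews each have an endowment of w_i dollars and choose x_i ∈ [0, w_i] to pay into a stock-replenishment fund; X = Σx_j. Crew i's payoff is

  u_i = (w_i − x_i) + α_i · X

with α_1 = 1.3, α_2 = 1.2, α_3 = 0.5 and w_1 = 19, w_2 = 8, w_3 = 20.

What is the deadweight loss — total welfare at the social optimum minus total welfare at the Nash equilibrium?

40

∂u_i/∂x_i = α_i − 1, so crew i contributes w_i if α_i > 1, else 0.
α_i > 1 for i ∈ {1, 2}; NE contributions (19, 8, 0), X = 27.
W^NE = Σw_i − X^NE + (Σα_i)·X^NE = 47 + 2·27 = 101.
Planner: ∂(Σu_j)/∂x_i = Σα_j − 1 = 2 > 0, so everyone contributes w_i; X^SO = 47, W^SO = 47 + 2·47 = 141.
Deadweight loss = 40.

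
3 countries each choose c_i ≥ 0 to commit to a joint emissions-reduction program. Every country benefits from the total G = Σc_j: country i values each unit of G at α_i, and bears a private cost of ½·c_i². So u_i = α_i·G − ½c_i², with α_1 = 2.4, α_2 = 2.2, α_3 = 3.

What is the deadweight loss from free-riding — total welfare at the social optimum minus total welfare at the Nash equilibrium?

Country i's FOC: ∂u_i/∂c_i = α_i − c_i = 0, so c_i* = α_i.
NE contributions = (2.4, 2.2, 3); G = 7.6.
W^NE = (Σα)·G − ½Σα_i² = 7.6² − ½·19.6 = 47.96.
Planner sets c_i = Σα_j = 7.6 for every i, so G^SO = 3·7.6 = 22.8.
W^SO = (Σα)·G^SO − ½·3·(Σα)² = (3/2)·7.6² = 86.64.
Deadweight loss = W^SO − W^NE = 38.68.

38.68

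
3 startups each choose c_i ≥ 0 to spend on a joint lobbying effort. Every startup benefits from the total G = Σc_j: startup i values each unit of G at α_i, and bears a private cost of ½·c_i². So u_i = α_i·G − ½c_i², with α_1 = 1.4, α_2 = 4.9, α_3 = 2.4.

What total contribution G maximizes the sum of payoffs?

Planner FOC: ∂(Σu_j)/∂c_i = (Σα_j) − c_i = 0, so c_i^SO = Σα_j = 8.7 for every i; G^SO = 26.1.

26.1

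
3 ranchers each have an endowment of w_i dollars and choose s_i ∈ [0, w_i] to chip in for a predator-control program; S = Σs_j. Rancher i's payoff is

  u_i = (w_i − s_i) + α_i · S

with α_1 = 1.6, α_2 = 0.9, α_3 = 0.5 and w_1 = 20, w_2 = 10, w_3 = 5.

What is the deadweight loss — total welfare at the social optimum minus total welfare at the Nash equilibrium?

30

∂u_i/∂s_i = α_i − 1, so rancher i contributes w_i if α_i > 1, else 0.
α_i > 1 for i ∈ {1}; NE contributions (20, 0, 0), S = 20.
W^NE = Σw_i − S^NE + (Σα_i)·S^NE = 35 + 2·20 = 75.
Planner: ∂(Σu_j)/∂s_i = Σα_j − 1 = 2 > 0, so everyone contributes w_i; S^SO = 35, W^SO = 35 + 2·35 = 105.
Deadweight loss = 30.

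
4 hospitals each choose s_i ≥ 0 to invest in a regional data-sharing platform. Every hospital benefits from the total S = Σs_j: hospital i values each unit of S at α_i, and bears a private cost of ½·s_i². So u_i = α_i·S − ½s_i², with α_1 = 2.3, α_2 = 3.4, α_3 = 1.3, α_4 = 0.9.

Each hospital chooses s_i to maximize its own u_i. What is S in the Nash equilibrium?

7.9

Hospital i's FOC: ∂u_i/∂s_i = α_i − s_i = 0, so s_i* = α_i.
NE contributions = (2.3, 3.4, 1.3, 0.9); S = 7.9.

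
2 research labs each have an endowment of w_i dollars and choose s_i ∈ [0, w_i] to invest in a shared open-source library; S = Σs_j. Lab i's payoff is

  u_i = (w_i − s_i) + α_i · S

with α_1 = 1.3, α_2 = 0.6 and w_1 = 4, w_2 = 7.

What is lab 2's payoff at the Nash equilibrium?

∂u_i/∂s_i = α_i − 1, so lab i contributes w_i if α_i > 1, else 0.
α_i > 1 for i ∈ {1}; NE contributions (4, 0), S = 4.
u_2 = (7 − 0) + 0.6·4 = 9.4.

9.4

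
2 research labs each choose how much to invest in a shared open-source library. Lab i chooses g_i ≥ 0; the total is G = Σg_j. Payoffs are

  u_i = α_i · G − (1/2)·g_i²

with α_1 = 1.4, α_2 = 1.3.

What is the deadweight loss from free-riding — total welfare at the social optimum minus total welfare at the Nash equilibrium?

Lab i's FOC: ∂u_i/∂g_i = α_i − g_i = 0, so g_i* = α_i.
NE contributions = (1.4, 1.3); G = 2.7.
W^NE = (Σα)·G − ½Σα_i² = 2.7² − ½·3.65 = 5.465.
Planner sets g_i = Σα_j = 2.7 for every i, so G^SO = 2·2.7 = 5.4.
W^SO = (Σα)·G^SO − ½·2·(Σα)² = (2/2)·2.7² = 7.29.
Deadweight loss = W^SO − W^NE = 1.825.

1.825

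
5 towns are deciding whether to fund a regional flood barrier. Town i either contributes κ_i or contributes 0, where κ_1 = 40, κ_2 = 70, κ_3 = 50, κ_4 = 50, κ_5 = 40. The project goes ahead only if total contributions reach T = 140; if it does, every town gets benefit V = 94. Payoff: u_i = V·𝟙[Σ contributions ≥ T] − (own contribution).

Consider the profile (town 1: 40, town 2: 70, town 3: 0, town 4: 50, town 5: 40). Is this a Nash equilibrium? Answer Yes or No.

No

Total = 200 ≥ 140: provided.
Town 1 (pledges 40, payoff 54): dropping to 0 → total 160, payoff 94. Profitable deviation.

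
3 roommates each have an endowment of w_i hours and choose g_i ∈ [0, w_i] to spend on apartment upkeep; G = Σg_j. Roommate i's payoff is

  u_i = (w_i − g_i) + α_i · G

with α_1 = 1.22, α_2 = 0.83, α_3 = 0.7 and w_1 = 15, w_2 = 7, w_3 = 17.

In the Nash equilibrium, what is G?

∂u_i/∂g_i = α_i − 1, so roommate i contributes w_i if α_i > 1, else 0.
α_i > 1 for i ∈ {1}; NE contributions (15, 0, 0), G = 15.

15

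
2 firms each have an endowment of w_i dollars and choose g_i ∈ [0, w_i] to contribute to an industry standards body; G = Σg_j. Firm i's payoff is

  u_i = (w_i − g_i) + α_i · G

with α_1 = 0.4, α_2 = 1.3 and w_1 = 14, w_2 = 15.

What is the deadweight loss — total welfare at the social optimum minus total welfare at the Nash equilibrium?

∂u_i/∂g_i = α_i − 1, so firm i contributes w_i if α_i > 1, else 0.
α_i > 1 for i ∈ {2}; NE contributions (0, 15), G = 15.
W^NE = Σw_i − G^NE + (Σα_i)·G^NE = 29 + 0.7·15 = 39.5.
Planner: ∂(Σu_j)/∂g_i = Σα_j − 1 = 0.7 > 0, so everyone contributes w_i; G^SO = 29, W^SO = 29 + 0.7·29 = 49.3.
Deadweight loss = 9.8.

9.8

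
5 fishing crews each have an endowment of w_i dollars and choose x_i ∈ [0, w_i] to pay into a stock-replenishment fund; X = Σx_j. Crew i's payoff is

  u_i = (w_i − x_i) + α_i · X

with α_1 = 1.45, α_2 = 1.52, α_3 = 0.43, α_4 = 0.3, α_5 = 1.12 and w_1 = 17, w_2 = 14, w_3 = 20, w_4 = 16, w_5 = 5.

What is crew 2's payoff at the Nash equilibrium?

54.72

∂u_i/∂x_i = α_i − 1, so crew i contributes w_i if α_i > 1, else 0.
α_i > 1 for i ∈ {1, 2, 5}; NE contributions (17, 14, 0, 0, 5), X = 36.
u_2 = (14 − 14) + 1.52·36 = 54.72.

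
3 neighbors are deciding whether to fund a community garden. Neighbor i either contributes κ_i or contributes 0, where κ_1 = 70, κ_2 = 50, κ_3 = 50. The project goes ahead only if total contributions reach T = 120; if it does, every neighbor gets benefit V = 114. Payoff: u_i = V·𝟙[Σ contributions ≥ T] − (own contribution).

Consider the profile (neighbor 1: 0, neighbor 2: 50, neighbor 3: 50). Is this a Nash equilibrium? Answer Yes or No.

Total = 100 < 120: not provided.
Neighbor 1 (pledges 0, payoff 0): pledging 70 → total 170, payoff 44. Profitable deviation.

No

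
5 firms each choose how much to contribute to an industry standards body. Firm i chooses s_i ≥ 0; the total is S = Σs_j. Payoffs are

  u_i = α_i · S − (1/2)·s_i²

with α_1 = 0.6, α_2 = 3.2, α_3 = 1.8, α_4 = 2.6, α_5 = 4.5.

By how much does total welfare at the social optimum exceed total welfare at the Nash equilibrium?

Firm i's FOC: ∂u_i/∂s_i = α_i − s_i = 0, so s_i* = α_i.
NE contributions = (0.6, 3.2, 1.8, 2.6, 4.5); S = 12.7.
W^NE = (Σα)·S − ½Σα_i² = 12.7² − ½·40.85 = 140.865.
Planner sets s_i = Σα_j = 12.7 for every i, so S^SO = 5·12.7 = 63.5.
W^SO = (Σα)·S^SO − ½·5·(Σα)² = (5/2)·12.7² = 403.225.
Deadweight loss = W^SO − W^NE = 262.36.

262.36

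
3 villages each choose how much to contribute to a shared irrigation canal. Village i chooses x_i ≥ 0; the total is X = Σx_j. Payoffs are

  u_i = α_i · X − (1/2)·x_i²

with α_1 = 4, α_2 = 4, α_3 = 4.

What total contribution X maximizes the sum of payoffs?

Planner FOC: ∂(Σu_j)/∂x_i = (Σα_j) − x_i = 0, so x_i^SO = Σα_j = 12 for every i; X^SO = 36.

36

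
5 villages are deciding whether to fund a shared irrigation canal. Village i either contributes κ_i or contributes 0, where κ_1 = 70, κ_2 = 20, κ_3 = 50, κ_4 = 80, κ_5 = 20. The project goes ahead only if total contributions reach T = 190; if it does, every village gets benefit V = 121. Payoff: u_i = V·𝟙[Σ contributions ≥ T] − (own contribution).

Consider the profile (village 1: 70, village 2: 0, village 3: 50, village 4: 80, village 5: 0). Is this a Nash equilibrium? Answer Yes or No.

Total = 200 ≥ 190: provided.
Village 1 (pledges 70, payoff 51): dropping to 0 → total 130, payoff 0. No gain.
Village 2 (pledges 0, payoff 121): pledging 20 → total 220, payoff 101. No gain.
Village 3 (pledges 50, payoff 71): dropping to 0 → total 150, payoff 0. No gain.
Village 4 (pledges 80, payoff 41): dropping to 0 → total 120, payoff 0. No gain.
Village 5 (pledges 0, payoff 121): pledging 20 → total 220, payoff 101. No gain.

Yes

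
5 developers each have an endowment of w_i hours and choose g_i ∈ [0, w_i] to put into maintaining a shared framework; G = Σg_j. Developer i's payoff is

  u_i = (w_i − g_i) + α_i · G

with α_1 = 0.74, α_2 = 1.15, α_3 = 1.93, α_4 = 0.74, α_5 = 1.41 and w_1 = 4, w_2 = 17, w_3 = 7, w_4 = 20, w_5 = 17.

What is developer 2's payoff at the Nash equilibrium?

47.15

∂u_i/∂g_i = α_i − 1, so developer i contributes w_i if α_i > 1, else 0.
α_i > 1 for i ∈ {2, 3, 5}; NE contributions (0, 17, 7, 0, 17), G = 41.
u_2 = (17 − 17) + 1.15·41 = 47.15.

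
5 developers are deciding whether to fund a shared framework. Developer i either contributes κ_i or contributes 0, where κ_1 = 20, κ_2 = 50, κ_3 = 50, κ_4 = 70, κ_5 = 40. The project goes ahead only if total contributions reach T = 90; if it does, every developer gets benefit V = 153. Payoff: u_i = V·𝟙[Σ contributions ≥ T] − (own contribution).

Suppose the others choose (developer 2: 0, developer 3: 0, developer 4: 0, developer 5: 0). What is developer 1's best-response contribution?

Others' total = 0. Even contributing 20 gives 20 < 90: no benefit either way.
Best response: 0.

0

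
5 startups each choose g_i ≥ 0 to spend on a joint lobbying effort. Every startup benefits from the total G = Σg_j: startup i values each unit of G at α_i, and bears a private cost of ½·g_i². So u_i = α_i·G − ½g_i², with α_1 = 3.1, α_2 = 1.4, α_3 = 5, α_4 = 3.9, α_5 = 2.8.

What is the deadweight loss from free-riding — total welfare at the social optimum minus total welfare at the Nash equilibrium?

423.47

Startup i's FOC: ∂u_i/∂g_i = α_i − g_i = 0, so g_i* = α_i.
NE contributions = (3.1, 1.4, 5, 3.9, 2.8); G = 16.2.
W^NE = (Σα)·G − ½Σα_i² = 16.2² − ½·59.62 = 232.63.
Planner sets g_i = Σα_j = 16.2 for every i, so G^SO = 5·16.2 = 81.
W^SO = (Σα)·G^SO − ½·5·(Σα)² = (5/2)·16.2² = 656.1.
Deadweight loss = W^SO − W^NE = 423.47.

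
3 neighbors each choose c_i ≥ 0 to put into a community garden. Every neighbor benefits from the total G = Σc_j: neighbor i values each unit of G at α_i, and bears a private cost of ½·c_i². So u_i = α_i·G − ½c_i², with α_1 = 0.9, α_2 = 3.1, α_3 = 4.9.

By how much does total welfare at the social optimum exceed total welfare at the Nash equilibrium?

Neighbor i's FOC: ∂u_i/∂c_i = α_i − c_i = 0, so c_i* = α_i.
NE contributions = (0.9, 3.1, 4.9); G = 8.9.
W^NE = (Σα)·G − ½Σα_i² = 8.9² − ½·34.43 = 61.995.
Planner sets c_i = Σα_j = 8.9 for every i, so G^SO = 3·8.9 = 26.7.
W^SO = (Σα)·G^SO − ½·3·(Σα)² = (3/2)·8.9² = 118.815.
Deadweight loss = W^SO − W^NE = 56.82.

56.82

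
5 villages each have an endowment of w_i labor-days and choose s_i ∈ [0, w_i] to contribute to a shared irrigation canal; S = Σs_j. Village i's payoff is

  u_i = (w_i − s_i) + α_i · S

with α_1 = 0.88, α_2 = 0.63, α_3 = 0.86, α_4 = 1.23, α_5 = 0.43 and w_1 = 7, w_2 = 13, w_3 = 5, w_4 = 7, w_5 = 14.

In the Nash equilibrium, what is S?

∂u_i/∂s_i = α_i − 1, so village i contributes w_i if α_i > 1, else 0.
α_i > 1 for i ∈ {4}; NE contributions (0, 0, 0, 7, 0), S = 7.

7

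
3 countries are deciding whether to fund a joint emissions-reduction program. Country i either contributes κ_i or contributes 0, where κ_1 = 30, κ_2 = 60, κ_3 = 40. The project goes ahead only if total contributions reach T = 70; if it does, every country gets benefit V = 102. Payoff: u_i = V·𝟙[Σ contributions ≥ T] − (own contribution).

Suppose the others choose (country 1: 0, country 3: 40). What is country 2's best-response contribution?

Others' total = 40. Contributing 60 brings total to 100 ≥ 70: gain V − κ_2 = 42.
Best response: 60.

60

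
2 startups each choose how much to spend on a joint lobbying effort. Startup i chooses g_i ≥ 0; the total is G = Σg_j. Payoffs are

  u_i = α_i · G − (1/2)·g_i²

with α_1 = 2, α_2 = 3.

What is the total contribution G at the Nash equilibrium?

Startup i's FOC: ∂u_i/∂g_i = α_i − g_i = 0, so g_i* = α_i.
NE contributions = (2, 3); G = 5.

5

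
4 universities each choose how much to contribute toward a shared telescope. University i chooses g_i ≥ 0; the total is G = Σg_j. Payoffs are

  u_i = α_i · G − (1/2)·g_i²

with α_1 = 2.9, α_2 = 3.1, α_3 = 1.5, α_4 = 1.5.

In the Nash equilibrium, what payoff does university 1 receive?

21.895

University i's FOC: ∂u_i/∂g_i = α_i − g_i = 0, so g_i* = α_i.
NE contributions = (2.9, 3.1, 1.5, 1.5); G = 9.
u_1 = α_1·G − ½·(g_1)² = 2.9·9 − ½·2.9² = 21.895.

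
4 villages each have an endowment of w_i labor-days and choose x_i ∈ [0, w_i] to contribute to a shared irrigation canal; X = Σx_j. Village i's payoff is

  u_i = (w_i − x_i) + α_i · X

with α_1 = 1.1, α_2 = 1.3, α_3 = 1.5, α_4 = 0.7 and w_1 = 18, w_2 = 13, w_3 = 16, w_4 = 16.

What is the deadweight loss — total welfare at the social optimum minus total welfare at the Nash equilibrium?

57.6

∂u_i/∂x_i = α_i − 1, so village i contributes w_i if α_i > 1, else 0.
α_i > 1 for i ∈ {1, 2, 3}; NE contributions (18, 13, 16, 0), X = 47.
W^NE = Σw_i − X^NE + (Σα_i)·X^NE = 63 + 3.6·47 = 232.2.
Planner: ∂(Σu_j)/∂x_i = Σα_j − 1 = 3.6 > 0, so everyone contributes w_i; X^SO = 63, W^SO = 63 + 3.6·63 = 289.8.
Deadweight loss = 57.6.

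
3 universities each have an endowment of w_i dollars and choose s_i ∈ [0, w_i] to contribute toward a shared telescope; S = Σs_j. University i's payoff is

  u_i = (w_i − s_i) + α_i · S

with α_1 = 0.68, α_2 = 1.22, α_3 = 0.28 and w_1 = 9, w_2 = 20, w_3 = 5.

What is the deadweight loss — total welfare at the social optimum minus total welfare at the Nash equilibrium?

∂u_i/∂s_i = α_i − 1, so university i contributes w_i if α_i > 1, else 0.
α_i > 1 for i ∈ {2}; NE contributions (0, 20, 0), S = 20.
W^NE = Σw_i − S^NE + (Σα_i)·S^NE = 34 + 1.18·20 = 57.6.
Planner: ∂(Σu_j)/∂s_i = Σα_j − 1 = 1.18 > 0, so everyone contributes w_i; S^SO = 34, W^SO = 34 + 1.18·34 = 74.12.
Deadweight loss = 16.52.

16.52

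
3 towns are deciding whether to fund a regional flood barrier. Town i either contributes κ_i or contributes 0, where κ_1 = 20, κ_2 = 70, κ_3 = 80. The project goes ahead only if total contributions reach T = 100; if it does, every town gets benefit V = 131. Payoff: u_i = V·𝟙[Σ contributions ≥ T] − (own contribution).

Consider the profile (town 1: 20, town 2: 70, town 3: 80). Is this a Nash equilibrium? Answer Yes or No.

Total = 170 ≥ 100: provided.
Town 1 (pledges 20, payoff 111): dropping to 0 → total 150, payoff 131. Profitable deviation.

No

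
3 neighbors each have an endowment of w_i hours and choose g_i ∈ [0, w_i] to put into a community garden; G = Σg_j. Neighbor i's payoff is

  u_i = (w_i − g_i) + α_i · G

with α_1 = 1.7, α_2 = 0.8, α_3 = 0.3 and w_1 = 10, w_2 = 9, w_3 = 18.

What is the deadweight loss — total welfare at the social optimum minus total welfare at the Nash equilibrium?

∂u_i/∂g_i = α_i − 1, so neighbor i contributes w_i if α_i > 1, else 0.
α_i > 1 for i ∈ {1}; NE contributions (10, 0, 0), G = 10.
W^NE = Σw_i − G^NE + (Σα_i)·G^NE = 37 + 1.8·10 = 55.
Planner: ∂(Σu_j)/∂g_i = Σα_j − 1 = 1.8 > 0, so everyone contributes w_i; G^SO = 37, W^SO = 37 + 1.8·37 = 103.6.
Deadweight loss = 48.6.

48.6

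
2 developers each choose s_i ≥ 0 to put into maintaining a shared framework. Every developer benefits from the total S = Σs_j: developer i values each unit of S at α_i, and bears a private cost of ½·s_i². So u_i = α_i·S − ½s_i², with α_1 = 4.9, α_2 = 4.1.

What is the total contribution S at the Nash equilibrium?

Developer i's FOC: ∂u_i/∂s_i = α_i − s_i = 0, so s_i* = α_i.
NE contributions = (4.9, 4.1); S = 9.

9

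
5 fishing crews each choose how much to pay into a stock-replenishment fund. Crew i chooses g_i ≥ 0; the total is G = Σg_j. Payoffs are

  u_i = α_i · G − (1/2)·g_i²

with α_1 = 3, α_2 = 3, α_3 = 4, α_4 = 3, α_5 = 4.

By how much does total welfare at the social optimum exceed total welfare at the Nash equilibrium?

463

Crew i's FOC: ∂u_i/∂g_i = α_i − g_i = 0, so g_i* = α_i.
NE contributions = (3, 3, 4, 3, 4); G = 17.
W^NE = (Σα)·G − ½Σα_i² = 17² − ½·59 = 259.5.
Planner sets g_i = Σα_j = 17 for every i, so G^SO = 5·17 = 85.
W^SO = (Σα)·G^SO − ½·5·(Σα)² = (5/2)·17² = 722.5.
Deadweight loss = W^SO − W^NE = 463.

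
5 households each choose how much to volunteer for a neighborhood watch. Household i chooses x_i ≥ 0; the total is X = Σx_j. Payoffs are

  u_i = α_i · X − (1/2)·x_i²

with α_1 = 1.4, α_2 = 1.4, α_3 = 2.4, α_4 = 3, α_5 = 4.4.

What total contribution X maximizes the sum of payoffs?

Planner FOC: ∂(Σu_j)/∂x_i = (Σα_j) − x_i = 0, so x_i^SO = Σα_j = 12.6 for every i; X^SO = 63.

63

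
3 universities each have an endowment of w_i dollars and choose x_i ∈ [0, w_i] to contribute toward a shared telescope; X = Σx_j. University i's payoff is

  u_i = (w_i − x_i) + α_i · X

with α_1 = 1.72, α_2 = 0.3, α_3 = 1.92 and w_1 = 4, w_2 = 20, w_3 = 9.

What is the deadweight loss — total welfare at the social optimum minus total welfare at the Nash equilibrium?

∂u_i/∂x_i = α_i − 1, so university i contributes w_i if α_i > 1, else 0.
α_i > 1 for i ∈ {1, 3}; NE contributions (4, 0, 9), X = 13.
W^NE = Σw_i − X^NE + (Σα_i)·X^NE = 33 + 2.94·13 = 71.22.
Planner: ∂(Σu_j)/∂x_i = Σα_j − 1 = 2.94 > 0, so everyone contributes w_i; X^SO = 33, W^SO = 33 + 2.94·33 = 130.02.
Deadweight loss = 58.8.

58.8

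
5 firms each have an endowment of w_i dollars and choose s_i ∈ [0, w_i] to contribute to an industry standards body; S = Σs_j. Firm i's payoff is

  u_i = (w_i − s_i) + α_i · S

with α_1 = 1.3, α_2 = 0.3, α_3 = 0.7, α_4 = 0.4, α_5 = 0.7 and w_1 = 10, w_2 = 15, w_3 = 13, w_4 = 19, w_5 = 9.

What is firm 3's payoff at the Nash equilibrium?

∂u_i/∂s_i = α_i − 1, so firm i contributes w_i if α_i > 1, else 0.
α_i > 1 for i ∈ {1}; NE contributions (10, 0, 0, 0, 0), S = 10.
u_3 = (13 − 0) + 0.7·10 = 20.

20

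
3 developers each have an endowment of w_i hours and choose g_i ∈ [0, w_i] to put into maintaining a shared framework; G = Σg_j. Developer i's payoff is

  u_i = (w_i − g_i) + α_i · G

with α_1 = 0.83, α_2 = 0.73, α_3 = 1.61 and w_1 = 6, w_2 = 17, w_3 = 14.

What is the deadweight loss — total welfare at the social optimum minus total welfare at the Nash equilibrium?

∂u_i/∂g_i = α_i − 1, so developer i contributes w_i if α_i > 1, else 0.
α_i > 1 for i ∈ {3}; NE contributions (0, 0, 14), G = 14.
W^NE = Σw_i − G^NE + (Σα_i)·G^NE = 37 + 2.17·14 = 67.38.
Planner: ∂(Σu_j)/∂g_i = Σα_j − 1 = 2.17 > 0, so everyone contributes w_i; G^SO = 37, W^SO = 37 + 2.17·37 = 117.29.
Deadweight loss = 49.91.

49.91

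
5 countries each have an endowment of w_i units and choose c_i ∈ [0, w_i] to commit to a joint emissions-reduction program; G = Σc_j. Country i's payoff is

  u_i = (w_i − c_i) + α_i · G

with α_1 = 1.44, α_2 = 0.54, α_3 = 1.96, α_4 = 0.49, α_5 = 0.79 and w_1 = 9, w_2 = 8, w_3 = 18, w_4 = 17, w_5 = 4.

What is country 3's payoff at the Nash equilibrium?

52.92

∂u_i/∂c_i = α_i − 1, so country i contributes w_i if α_i > 1, else 0.
α_i > 1 for i ∈ {1, 3}; NE contributions (9, 0, 18, 0, 0), G = 27.
u_3 = (18 − 18) + 1.96·27 = 52.92.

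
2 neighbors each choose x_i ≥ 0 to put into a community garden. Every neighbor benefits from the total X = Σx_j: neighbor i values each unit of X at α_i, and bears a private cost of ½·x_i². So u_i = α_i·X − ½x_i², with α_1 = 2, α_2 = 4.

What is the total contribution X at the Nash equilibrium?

6

Neighbor i's FOC: ∂u_i/∂x_i = α_i − x_i = 0, so x_i* = α_i.
NE contributions = (2, 4); X = 6.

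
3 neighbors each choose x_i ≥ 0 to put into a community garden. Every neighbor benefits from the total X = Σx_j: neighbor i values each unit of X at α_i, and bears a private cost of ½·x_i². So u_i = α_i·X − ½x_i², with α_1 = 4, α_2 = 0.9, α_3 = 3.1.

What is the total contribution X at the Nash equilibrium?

Neighbor i's FOC: ∂u_i/∂x_i = α_i − x_i = 0, so x_i* = α_i.
NE contributions = (4, 0.9, 3.1); X = 8.

8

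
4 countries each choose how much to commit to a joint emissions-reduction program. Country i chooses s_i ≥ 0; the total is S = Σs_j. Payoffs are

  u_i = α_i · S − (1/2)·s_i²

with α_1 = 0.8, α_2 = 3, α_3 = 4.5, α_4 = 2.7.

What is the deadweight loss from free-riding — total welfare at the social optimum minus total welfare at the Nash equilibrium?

Country i's FOC: ∂u_i/∂s_i = α_i − s_i = 0, so s_i* = α_i.
NE contributions = (0.8, 3, 4.5, 2.7); S = 11.
W^NE = (Σα)·S − ½Σα_i² = 11² − ½·37.18 = 102.41.
Planner sets s_i = Σα_j = 11 for every i, so S^SO = 4·11 = 44.
W^SO = (Σα)·S^SO − ½·4·(Σα)² = (4/2)·11² = 242.
Deadweight loss = W^SO − W^NE = 139.59.

139.59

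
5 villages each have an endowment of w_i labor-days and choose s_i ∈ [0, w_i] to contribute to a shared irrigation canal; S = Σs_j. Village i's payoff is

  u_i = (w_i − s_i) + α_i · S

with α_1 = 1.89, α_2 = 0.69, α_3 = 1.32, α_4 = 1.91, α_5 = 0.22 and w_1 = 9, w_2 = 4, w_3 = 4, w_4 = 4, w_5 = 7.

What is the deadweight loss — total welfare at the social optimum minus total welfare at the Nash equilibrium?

55.33

∂u_i/∂s_i = α_i − 1, so village i contributes w_i if α_i > 1, else 0.
α_i > 1 for i ∈ {1, 3, 4}; NE contributions (9, 0, 4, 4, 0), S = 17.
W^NE = Σw_i − S^NE + (Σα_i)·S^NE = 28 + 5.03·17 = 113.51.
Planner: ∂(Σu_j)/∂s_i = Σα_j − 1 = 5.03 > 0, so everyone contributes w_i; S^SO = 28, W^SO = 28 + 5.03·28 = 168.84.
Deadweight loss = 55.33.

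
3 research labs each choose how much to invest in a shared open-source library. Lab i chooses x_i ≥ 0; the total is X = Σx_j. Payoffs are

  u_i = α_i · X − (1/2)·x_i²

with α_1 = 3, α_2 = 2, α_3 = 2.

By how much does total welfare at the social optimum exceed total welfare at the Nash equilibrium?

33

Lab i's FOC: ∂u_i/∂x_i = α_i − x_i = 0, so x_i* = α_i.
NE contributions = (3, 2, 2); X = 7.
W^NE = (Σα)·X − ½Σα_i² = 7² − ½·17 = 40.5.
Planner sets x_i = Σα_j = 7 for every i, so X^SO = 3·7 = 21.
W^SO = (Σα)·X^SO − ½·3·(Σα)² = (3/2)·7² = 73.5.
Deadweight loss = W^SO − W^NE = 33.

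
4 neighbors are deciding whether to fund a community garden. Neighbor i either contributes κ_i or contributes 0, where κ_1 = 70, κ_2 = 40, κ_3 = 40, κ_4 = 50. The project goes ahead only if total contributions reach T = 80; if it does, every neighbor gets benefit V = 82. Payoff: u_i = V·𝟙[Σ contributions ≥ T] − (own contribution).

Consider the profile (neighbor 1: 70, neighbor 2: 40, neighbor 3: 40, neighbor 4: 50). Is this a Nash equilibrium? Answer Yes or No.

No

Total = 200 ≥ 80: provided.
Neighbor 1 (pledges 70, payoff 12): dropping to 0 → total 130, payoff 82. Profitable deviation.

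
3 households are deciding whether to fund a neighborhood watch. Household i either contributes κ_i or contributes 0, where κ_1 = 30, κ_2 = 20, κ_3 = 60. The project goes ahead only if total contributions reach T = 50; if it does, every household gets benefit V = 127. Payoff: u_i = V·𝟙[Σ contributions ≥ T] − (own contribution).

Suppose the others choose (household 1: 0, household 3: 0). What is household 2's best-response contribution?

Others' total = 0. Even contributing 20 gives 20 < 50: no benefit either way.
Best response: 0.

0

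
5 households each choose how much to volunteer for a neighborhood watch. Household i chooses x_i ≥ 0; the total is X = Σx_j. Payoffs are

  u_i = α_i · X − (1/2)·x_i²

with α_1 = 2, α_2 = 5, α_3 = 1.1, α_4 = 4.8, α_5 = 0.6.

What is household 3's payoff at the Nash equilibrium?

14.245

Household i's FOC: ∂u_i/∂x_i = α_i − x_i = 0, so x_i* = α_i.
NE contributions = (2, 5, 1.1, 4.8, 0.6); X = 13.5.
u_3 = α_3·X − ½·(x_3)² = 1.1·13.5 − ½·1.1² = 14.245.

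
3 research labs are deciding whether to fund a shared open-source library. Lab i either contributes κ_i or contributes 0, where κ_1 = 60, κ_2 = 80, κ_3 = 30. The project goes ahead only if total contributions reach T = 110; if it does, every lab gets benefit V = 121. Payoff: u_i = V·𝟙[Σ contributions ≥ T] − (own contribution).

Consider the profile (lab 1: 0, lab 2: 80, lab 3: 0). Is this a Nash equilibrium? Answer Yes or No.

Total = 80 < 110: not provided.
Lab 1 (pledges 0, payoff 0): pledging 60 → total 140, payoff 61. Profitable deviation.

No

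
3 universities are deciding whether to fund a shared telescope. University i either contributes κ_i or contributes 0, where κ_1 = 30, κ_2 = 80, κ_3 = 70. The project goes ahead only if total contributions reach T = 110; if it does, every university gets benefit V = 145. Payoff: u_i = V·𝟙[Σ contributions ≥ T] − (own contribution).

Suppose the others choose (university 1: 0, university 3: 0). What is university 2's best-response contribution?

Others' total = 0. Even contributing 80 gives 80 < 110: no benefit either way.
Best response: 0.

0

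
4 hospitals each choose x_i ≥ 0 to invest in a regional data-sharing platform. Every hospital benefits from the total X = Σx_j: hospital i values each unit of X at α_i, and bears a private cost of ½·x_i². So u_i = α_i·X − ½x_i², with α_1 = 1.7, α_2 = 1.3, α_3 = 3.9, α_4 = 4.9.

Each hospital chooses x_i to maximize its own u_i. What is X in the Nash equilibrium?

11.8

Hospital i's FOC: ∂u_i/∂x_i = α_i − x_i = 0, so x_i* = α_i.
NE contributions = (1.7, 1.3, 3.9, 4.9); X = 11.8.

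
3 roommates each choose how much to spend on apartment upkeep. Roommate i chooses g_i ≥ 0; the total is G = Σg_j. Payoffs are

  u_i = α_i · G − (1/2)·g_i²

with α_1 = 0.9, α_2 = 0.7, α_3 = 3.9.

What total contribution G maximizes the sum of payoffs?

16.5

Planner FOC: ∂(Σu_j)/∂g_i = (Σα_j) − g_i = 0, so g_i^SO = Σα_j = 5.5 for every i; G^SO = 16.5.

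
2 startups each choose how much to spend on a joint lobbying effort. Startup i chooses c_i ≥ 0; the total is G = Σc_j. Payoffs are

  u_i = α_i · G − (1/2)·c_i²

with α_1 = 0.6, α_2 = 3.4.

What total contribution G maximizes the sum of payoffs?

Planner FOC: ∂(Σu_j)/∂c_i = (Σα_j) − c_i = 0, so c_i^SO = Σα_j = 4 for every i; G^SO = 8.

8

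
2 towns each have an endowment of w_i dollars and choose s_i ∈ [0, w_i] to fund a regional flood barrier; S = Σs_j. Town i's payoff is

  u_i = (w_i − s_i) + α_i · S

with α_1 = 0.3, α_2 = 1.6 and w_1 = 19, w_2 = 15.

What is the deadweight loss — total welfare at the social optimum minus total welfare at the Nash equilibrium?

17.1

∂u_i/∂s_i = α_i − 1, so town i contributes w_i if α_i > 1, else 0.
α_i > 1 for i ∈ {2}; NE contributions (0, 15), S = 15.
W^NE = Σw_i − S^NE + (Σα_i)·S^NE = 34 + 0.9·15 = 47.5.
Planner: ∂(Σu_j)/∂s_i = Σα_j − 1 = 0.9 > 0, so everyone contributes w_i; S^SO = 34, W^SO = 34 + 0.9·34 = 64.6.
Deadweight loss = 17.1.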